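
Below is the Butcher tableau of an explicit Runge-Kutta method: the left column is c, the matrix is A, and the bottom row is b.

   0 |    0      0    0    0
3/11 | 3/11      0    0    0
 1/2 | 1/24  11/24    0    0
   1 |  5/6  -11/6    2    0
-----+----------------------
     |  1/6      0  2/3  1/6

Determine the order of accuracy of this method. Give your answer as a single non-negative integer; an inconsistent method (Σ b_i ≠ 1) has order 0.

b = (1/6, 0, 2/3, 1/6)
c = (0, 3/11, 1/2, 1)
Ac = (0, 0, 1/8, 1/2)
Σ b_i: 1/6·1 + 2/3·1 + 1/6·1 = 1 ✓
b·c: 2/3·1/2 + 1/6·1 = 1/2 ✓
b·c²: 2/3·1/4 + 1/6·1 = 1/3 ✓
b·Ac: 2/3·1/8 + 1/6·1/2 = 1/6 ✓
b·c³: 2/3·1/8 + 1/6·1 = 1/4 ✓
b·(c∘Ac): 2/3·1/16 + 1/6·1/2 = 1/8 ✓
b·Ac²: 2/3·3/88 + 1/6·4/11 = 1/12 ✓
b·A²c: 1/6·1/4 = 1/24 ✓; 4 stages ⇒ order 4.

4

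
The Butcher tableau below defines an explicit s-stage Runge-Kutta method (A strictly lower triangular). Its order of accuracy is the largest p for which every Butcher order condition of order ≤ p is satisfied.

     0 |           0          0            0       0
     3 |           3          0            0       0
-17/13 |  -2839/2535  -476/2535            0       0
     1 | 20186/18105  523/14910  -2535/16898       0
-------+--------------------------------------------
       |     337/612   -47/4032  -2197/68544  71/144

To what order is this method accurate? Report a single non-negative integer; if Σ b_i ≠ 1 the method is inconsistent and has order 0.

4

b = (337/612, -47/4032, -2197/68544, 71/144)
c = (0, 3, -17/13, 1)
Ac = (0, 0, -476/845, 107/355)
Σ b_i: 337/612·1 + (-47/4032)·1 + (-2197/68544)·1 + 71/144·1 = 1 ✓
b·c: (-47/4032)·3 + (-2197/68544)·(-17/13) + 71/144·1 = 1/2 ✓
b·c²: (-47/4032)·9 + (-2197/68544)·289/169 + 71/144·1 = 1/3 ✓
b·Ac: (-2197/68544)·(-476/845) + 71/144·107/355 = 1/6 ✓
b·c³: (-47/4032)·27 + (-2197/68544)·(-4913/2197) + 71/144·1 = 1/4 ✓
b·(c∘Ac): (-2197/68544)·8092/10985 + 71/144·107/355 = 1/8 ✓
b·Ac²: (-2197/68544)·(-1428/845) + 71/144·21/355 = 1/12 ✓
b·A²c: 71/144·6/71 = 1/24 ✓; 4 stages ⇒ order 4.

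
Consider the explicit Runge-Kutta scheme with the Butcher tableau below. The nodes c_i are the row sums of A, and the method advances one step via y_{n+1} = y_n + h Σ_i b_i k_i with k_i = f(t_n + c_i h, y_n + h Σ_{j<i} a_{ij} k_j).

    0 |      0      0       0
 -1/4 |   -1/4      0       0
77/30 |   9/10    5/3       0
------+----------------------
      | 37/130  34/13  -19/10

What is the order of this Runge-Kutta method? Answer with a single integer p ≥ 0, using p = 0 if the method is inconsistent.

b = (37/130, 34/13, -19/10)
c = (0, -1/4, 77/30)
Ac = (0, 0, -5/12)
Σ b_i: 37/130·1 + 34/13·1 + (-19/10)·1 = 1 ✓
b·c: 34/13·(-1/4) + (-19/10)·77/30 = -21569/3900 ≠ 1/2 ⇒ order 1.

1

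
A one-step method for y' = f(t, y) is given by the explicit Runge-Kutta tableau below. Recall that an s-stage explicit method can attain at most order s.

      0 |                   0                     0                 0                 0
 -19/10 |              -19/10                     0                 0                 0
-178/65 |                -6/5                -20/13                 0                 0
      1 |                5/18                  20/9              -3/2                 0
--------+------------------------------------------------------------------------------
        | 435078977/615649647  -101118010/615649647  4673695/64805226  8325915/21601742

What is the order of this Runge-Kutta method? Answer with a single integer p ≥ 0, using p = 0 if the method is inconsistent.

b = (435078977/615649647, -101118010/615649647, 4673695/64805226, 8325915/21601742)
c = (0, -19/10, -178/65, 1)
Ac = (0, 0, 38/13, -67/585)
Σ b_i: 435078977/615649647·1 + (-101118010/615649647)·1 + 4673695/64805226·1 + 8325915/21601742·1 = 1 ✓
b·c: (-101118010/615649647)·(-19/10) + 4673695/64805226·(-178/65) + 8325915/21601742·1 = 1/2 ✓
b·c²: (-101118010/615649647)·361/100 + 4673695/64805226·31684/4225 + 8325915/21601742·1 = 1/3 ✓
b·Ac: 4673695/64805226·38/13 + 8325915/21601742·(-67/585) = 1/6 ✓
b·c³: (-101118010/615649647)·(-6859/1000) + 4673695/64805226·(-5639752/274625) + 8325915/21601742·1 = 434426573/14041132300 ≠ 1/4 ⇒ order 3.
b·(c∘Ac): 4673695/64805226·(-6764/845) + 8325915/21601742·(-67/585) = -40272383/64805226 ≠ 1/8
b·Ac²: 4673695/64805226·(-361/65) + 8325915/21601742·(-122689/38025) = -3462828064/2106169845 ≠ 1/12
b·A²c: 8325915/21601742·(-57/13) = -36505935/21601742 ≠ 1/24

3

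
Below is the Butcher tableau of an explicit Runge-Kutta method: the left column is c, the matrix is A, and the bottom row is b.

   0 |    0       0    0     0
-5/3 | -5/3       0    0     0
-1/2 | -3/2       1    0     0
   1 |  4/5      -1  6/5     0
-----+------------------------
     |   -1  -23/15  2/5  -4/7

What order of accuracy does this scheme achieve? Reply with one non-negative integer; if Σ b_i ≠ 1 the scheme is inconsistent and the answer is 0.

b = (-1, -23/15, 2/5, -4/7)
c = (0, -5/3, -1/2, 1)
Ac = (0, 0, -5/3, 16/15)
Σ b_i: (-1)·1 + (-23/15)·1 + 2/5·1 + (-4/7)·1 = -284/105 ≠ 1 ⇒ order 0.

0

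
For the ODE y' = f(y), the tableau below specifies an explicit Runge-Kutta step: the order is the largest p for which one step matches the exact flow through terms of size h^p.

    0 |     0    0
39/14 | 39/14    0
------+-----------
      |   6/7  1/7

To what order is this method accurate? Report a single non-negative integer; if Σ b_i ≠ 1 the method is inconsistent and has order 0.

1

b = (6/7, 1/7)
c = (0, 39/14)
Σ b_i: 6/7·1 + 1/7·1 = 1 ✓
b·c: 1/7·39/14 = 39/98 ≠ 1/2 ⇒ order 1.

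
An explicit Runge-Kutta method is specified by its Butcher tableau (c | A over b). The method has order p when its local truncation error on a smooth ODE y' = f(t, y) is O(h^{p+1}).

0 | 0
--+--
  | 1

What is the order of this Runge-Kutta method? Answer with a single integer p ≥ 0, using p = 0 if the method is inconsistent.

b = (1)
c = (0)
Σ b_i: 1·1 = 1 ✓; 1 stage ⇒ order 1.

1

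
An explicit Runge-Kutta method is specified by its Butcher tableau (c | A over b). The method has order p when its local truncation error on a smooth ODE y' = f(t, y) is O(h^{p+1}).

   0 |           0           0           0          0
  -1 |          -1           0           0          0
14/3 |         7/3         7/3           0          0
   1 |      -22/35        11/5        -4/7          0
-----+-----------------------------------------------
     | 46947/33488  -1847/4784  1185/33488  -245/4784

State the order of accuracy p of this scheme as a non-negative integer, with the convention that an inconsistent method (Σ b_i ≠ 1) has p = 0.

b = (46947/33488, -1847/4784, 1185/33488, -245/4784)
c = (0, -1, 14/3, 1)
Ac = (0, 0, -7/3, -73/15)
Σ b_i: 46947/33488·1 + (-1847/4784)·1 + 1185/33488·1 + (-245/4784)·1 = 1 ✓
b·c: (-1847/4784)·(-1) + 1185/33488·14/3 + (-245/4784)·1 = 1/2 ✓
b·c²: (-1847/4784)·1 + 1185/33488·196/9 + (-245/4784)·1 = 1/3 ✓
b·Ac: 1185/33488·(-7/3) + (-245/4784)·(-73/15) = 1/6 ✓
b·c³: (-1847/4784)·(-1) + 1185/33488·2744/27 + (-245/4784)·1 = 84629/21528 ≠ 1/4 ⇒ order 3.
b·(c∘Ac): 1185/33488·(-98/9) + (-245/4784)·(-73/15) = -651/4784 ≠ 1/8
b·Ac²: 1185/33488·7/3 + (-245/4784)·(-461/45) = 1634/2691 ≠ 1/12
b·A²c: (-245/4784)·4/3 = -245/3588 ≠ 1/24

3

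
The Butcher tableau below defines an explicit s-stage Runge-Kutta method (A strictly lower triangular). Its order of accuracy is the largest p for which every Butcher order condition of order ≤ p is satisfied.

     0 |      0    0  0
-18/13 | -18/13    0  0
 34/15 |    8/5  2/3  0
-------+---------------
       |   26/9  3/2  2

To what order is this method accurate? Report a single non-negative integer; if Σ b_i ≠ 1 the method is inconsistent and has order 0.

b = (26/9, 3/2, 2)
c = (0, -18/13, 34/15)
Ac = (0, 0, -12/13)
Σ b_i: 26/9·1 + 3/2·1 + 2·1 = 115/18 ≠ 1 ⇒ order 0.

0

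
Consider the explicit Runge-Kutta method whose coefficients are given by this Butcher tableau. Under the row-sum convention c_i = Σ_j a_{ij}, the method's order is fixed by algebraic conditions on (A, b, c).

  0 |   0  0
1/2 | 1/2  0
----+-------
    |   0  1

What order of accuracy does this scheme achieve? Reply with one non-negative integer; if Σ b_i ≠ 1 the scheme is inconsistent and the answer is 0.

b = (0, 1)
c = (0, 1/2)
Σ b_i: 1·1 = 1 ✓
b·c: 1·1/2 = 1/2 ✓; 2 stages ⇒ order 2.

2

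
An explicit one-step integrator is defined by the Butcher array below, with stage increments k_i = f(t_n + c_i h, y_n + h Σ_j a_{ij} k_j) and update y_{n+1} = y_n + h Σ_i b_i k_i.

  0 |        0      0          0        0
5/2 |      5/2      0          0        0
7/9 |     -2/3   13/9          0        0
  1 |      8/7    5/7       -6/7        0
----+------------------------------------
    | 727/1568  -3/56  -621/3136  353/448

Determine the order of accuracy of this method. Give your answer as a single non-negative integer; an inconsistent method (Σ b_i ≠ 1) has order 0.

b = (727/1568, -3/56, -621/3136, 353/448)
c = (0, 5/2, 7/9, 1)
Ac = (0, 0, 65/18, 47/42)
Σ b_i: 727/1568·1 + (-3/56)·1 + (-621/3136)·1 + 353/448·1 = 1 ✓
b·c: (-3/56)·5/2 + (-621/3136)·7/9 + 353/448·1 = 1/2 ✓
b·c²: (-3/56)·25/4 + (-621/3136)·49/81 + 353/448·1 = 1/3 ✓
b·Ac: (-621/3136)·65/18 + 353/448·47/42 = 1/6 ✓
b·c³: (-3/56)·125/8 + (-621/3136)·343/729 + 353/448·1 = -1721/12096 ≠ 1/4 ⇒ order 3.
b·(c∘Ac): (-621/3136)·455/162 + 353/448·47/42 = 1021/3136 ≠ 1/8
b·Ac²: (-621/3136)·325/36 + 353/448·2983/756 = 15983/12096 ≠ 1/12
b·A²c: 353/448·(-65/21) = -22945/9408 ≠ 1/24

3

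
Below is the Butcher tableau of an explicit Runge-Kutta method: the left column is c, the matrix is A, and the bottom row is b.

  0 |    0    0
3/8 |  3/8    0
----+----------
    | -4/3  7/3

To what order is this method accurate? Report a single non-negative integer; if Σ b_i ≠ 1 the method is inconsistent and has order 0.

b = (-4/3, 7/3)
c = (0, 3/8)
Σ b_i: (-4/3)·1 + 7/3·1 = 1 ✓
b·c: 7/3·3/8 = 7/8 ≠ 1/2 ⇒ order 1.

1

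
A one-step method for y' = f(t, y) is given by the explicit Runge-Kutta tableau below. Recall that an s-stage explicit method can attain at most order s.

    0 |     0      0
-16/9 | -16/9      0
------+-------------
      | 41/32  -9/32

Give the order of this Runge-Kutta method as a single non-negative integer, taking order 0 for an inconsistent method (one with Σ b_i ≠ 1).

b = (41/32, -9/32)
c = (0, -16/9)
Σ b_i: 41/32·1 + (-9/32)·1 = 1 ✓
b·c: (-9/32)·(-16/9) = 1/2 ✓; 2 stages ⇒ order 2.

2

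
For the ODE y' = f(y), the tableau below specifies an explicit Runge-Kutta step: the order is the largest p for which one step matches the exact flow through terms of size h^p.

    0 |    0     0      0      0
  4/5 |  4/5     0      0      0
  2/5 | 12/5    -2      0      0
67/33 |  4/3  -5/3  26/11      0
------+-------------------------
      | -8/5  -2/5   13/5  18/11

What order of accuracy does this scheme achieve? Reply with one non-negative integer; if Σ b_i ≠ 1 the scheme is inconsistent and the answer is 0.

b = (-8/5, -2/5, 13/5, 18/11)
c = (0, 4/5, 2/5, 67/33)
Ac = (0, 0, -8/5, -64/165)
Σ b_i: (-8/5)·1 + (-2/5)·1 + 13/5·1 + 18/11·1 = 123/55 ≠ 1 ⇒ order 0.

0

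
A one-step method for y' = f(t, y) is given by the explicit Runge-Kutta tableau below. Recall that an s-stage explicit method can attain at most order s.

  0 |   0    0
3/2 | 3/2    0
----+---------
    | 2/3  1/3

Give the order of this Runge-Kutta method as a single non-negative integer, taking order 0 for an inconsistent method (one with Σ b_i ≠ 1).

2

b = (2/3, 1/3)
c = (0, 3/2)
Σ b_i: 2/3·1 + 1/3·1 = 1 ✓
b·c: 1/3·3/2 = 1/2 ✓; 2 stages ⇒ order 2.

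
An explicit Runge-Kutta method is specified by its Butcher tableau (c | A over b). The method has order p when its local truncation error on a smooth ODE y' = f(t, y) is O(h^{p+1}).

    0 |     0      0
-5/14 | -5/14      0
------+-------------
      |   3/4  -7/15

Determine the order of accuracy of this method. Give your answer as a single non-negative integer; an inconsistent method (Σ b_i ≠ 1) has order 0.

b = (3/4, -7/15)
c = (0, -5/14)
Σ b_i: 3/4·1 + (-7/15)·1 = 17/60 ≠ 1 ⇒ order 0.

0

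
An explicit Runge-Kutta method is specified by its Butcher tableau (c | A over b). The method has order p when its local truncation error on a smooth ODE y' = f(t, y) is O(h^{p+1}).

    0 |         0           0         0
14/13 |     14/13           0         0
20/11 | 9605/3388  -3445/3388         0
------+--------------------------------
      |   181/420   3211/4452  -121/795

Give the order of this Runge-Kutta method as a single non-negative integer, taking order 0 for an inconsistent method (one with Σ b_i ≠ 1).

b = (181/420, 3211/4452, -121/795)
c = (0, 14/13, 20/11)
Ac = (0, 0, -265/242)
Σ b_i: 181/420·1 + 3211/4452·1 + (-121/795)·1 = 1 ✓
b·c: 3211/4452·14/13 + (-121/795)·20/11 = 1/2 ✓
b·c²: 3211/4452·196/169 + (-121/795)·400/121 = 1/3 ✓
b·Ac: (-121/795)·(-265/242) = 1/6 ✓; 3 stages ⇒ order 3.

3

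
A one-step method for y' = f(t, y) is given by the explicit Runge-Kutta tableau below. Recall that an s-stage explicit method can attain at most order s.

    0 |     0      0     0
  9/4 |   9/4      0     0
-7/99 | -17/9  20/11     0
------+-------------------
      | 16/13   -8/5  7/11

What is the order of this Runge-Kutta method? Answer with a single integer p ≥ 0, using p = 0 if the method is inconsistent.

0

b = (16/13, -8/5, 7/11)
c = (0, 9/4, -7/99)
Ac = (0, 0, 45/11)
Σ b_i: 16/13·1 + (-8/5)·1 + 7/11·1 = 191/715 ≠ 1 ⇒ order 0.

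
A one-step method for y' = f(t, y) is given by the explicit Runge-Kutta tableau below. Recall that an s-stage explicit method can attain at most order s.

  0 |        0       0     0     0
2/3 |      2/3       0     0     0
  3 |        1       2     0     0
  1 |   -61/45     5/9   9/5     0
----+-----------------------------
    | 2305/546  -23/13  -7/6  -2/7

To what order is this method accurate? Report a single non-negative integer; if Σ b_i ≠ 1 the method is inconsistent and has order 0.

1

b = (2305/546, -23/13, -7/6, -2/7)
c = (0, 2/3, 3, 1)
Ac = (0, 0, 4/3, 779/135)
Σ b_i: 2305/546·1 + (-23/13)·1 + (-7/6)·1 + (-2/7)·1 = 1 ✓
b·c: (-23/13)·2/3 + (-7/6)·3 + (-2/7)·1 = -2711/546 ≠ 1/2 ⇒ order 1.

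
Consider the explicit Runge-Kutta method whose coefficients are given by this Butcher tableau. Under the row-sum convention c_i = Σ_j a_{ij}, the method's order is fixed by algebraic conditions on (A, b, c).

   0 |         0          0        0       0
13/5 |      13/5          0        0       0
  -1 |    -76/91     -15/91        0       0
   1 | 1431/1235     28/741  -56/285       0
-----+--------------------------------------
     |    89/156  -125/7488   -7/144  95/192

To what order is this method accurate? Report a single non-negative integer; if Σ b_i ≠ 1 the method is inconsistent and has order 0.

4

b = (89/156, -125/7488, -7/144, 95/192)
c = (0, 13/5, -1, 1)
Ac = (0, 0, -3/7, 28/95)
Σ b_i: 89/156·1 + (-125/7488)·1 + (-7/144)·1 + 95/192·1 = 1 ✓
b·c: (-125/7488)·13/5 + (-7/144)·(-1) + 95/192·1 = 1/2 ✓
b·c²: (-125/7488)·169/25 + (-7/144)·1 + 95/192·1 = 1/3 ✓
b·Ac: (-7/144)·(-3/7) + 95/192·28/95 = 1/6 ✓
b·c³: (-125/7488)·2197/125 + (-7/144)·(-1) + 95/192·1 = 1/4 ✓
b·(c∘Ac): (-7/144)·3/7 + 95/192·28/95 = 1/8 ✓
b·Ac²: (-7/144)·(-39/35) + 95/192·28/475 = 1/12 ✓
b·A²c: 95/192·8/95 = 1/24 ✓; 4 stages ⇒ order 4.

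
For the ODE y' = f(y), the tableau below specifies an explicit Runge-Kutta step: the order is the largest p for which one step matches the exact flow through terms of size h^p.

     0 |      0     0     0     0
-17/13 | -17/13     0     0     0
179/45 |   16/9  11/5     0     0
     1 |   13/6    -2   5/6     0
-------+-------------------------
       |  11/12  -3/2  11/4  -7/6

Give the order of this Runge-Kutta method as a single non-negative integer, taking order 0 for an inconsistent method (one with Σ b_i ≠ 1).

1

b = (11/12, -3/2, 11/4, -7/6)
c = (0, -17/13, 179/45, 1)
Ac = (0, 0, -187/65, 4163/702)
Σ b_i: 11/12·1 + (-3/2)·1 + 11/4·1 + (-7/6)·1 = 1 ✓
b·c: (-3/2)·(-17/13) + 11/4·179/45 + (-7/6)·1 = 27457/2340 ≠ 1/2 ⇒ order 1.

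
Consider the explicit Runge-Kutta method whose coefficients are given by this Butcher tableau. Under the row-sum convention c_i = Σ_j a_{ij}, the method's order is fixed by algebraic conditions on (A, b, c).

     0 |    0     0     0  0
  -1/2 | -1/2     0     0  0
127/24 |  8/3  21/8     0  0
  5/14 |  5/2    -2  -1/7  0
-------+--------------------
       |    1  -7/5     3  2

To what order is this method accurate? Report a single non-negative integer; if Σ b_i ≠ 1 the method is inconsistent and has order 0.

b = (1, -7/5, 3, 2)
c = (0, -1/2, 127/24, 5/14)
Ac = (0, 0, -21/16, 41/168)
Σ b_i: 1·1 + (-7/5)·1 + 3·1 + 2·1 = 23/5 ≠ 1 ⇒ order 0.

0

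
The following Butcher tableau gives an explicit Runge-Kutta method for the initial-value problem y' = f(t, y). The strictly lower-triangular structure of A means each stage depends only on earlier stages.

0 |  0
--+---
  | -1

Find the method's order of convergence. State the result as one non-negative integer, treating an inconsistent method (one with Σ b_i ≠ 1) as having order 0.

0

b = (-1)
c = (0)
Σ b_i: (-1)·1 = -1 ≠ 1 ⇒ order 0.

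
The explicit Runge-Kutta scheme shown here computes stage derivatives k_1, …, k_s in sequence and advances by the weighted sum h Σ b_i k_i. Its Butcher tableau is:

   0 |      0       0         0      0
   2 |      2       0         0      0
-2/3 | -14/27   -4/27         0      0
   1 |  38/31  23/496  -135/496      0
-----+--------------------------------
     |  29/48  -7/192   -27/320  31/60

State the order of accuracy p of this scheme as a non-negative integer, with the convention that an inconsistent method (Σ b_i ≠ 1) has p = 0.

4

b = (29/48, -7/192, -27/320, 31/60)
c = (0, 2, -2/3, 1)
Ac = (0, 0, -8/27, 17/62)
Σ b_i: 29/48·1 + (-7/192)·1 + (-27/320)·1 + 31/60·1 = 1 ✓
b·c: (-7/192)·2 + (-27/320)·(-2/3) + 31/60·1 = 1/2 ✓
b·c²: (-7/192)·4 + (-27/320)·4/9 + 31/60·1 = 1/3 ✓
b·Ac: (-27/320)·(-8/27) + 31/60·17/62 = 1/6 ✓
b·c³: (-7/192)·8 + (-27/320)·(-8/27) + 31/60·1 = 1/4 ✓
b·(c∘Ac): (-27/320)·16/81 + 31/60·17/62 = 1/8 ✓
b·Ac²: (-27/320)·(-16/27) + 31/60·2/31 = 1/12 ✓
b·A²c: 31/60·5/62 = 1/24 ✓; 4 stages ⇒ order 4.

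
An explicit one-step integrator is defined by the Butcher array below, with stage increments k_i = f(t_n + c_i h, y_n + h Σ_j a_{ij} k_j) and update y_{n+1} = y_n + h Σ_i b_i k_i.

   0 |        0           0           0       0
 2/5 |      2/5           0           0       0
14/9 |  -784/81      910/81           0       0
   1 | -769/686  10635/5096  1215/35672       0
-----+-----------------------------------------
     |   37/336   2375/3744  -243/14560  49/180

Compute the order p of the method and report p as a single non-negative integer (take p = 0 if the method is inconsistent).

4

b = (37/336, 2375/3744, -243/14560, 49/180)
c = (0, 2/5, 14/9, 1)
Ac = (0, 0, 364/81, 87/98)
Σ b_i: 37/336·1 + 2375/3744·1 + (-243/14560)·1 + 49/180·1 = 1 ✓
b·c: 2375/3744·2/5 + (-243/14560)·14/9 + 49/180·1 = 1/2 ✓
b·c²: 2375/3744·4/25 + (-243/14560)·196/81 + 49/180·1 = 1/3 ✓
b·Ac: (-243/14560)·364/81 + 49/180·87/98 = 1/6 ✓
b·c³: 2375/3744·8/125 + (-243/14560)·2744/729 + 49/180·1 = 1/4 ✓
b·(c∘Ac): (-243/14560)·5096/729 + 49/180·87/98 = 1/8 ✓
b·Ac²: (-243/14560)·728/405 + 49/180·102/245 = 1/12 ✓
b·A²c: 49/180·15/98 = 1/24 ✓; 4 stages ⇒ order 4.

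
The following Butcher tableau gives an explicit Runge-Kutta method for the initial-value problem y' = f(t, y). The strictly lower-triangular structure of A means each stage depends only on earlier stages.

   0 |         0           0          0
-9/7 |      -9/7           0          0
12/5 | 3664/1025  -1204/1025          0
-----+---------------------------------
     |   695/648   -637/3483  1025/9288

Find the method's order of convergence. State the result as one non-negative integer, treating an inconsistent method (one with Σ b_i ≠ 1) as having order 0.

b = (695/648, -637/3483, 1025/9288)
c = (0, -9/7, 12/5)
Ac = (0, 0, 1548/1025)
Σ b_i: 695/648·1 + (-637/3483)·1 + 1025/9288·1 = 1 ✓
b·c: (-637/3483)·(-9/7) + 1025/9288·12/5 = 1/2 ✓
b·c²: (-637/3483)·81/49 + 1025/9288·144/25 = 1/3 ✓
b·Ac: 1025/9288·1548/1025 = 1/6 ✓; 3 stages ⇒ order 3.

3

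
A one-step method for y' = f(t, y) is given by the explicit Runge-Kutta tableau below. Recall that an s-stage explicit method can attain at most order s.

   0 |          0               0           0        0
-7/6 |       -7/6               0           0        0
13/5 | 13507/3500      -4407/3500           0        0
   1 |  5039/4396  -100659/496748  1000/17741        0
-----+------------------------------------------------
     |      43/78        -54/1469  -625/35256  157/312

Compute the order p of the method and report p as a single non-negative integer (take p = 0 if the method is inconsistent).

4

b = (43/78, -54/1469, -625/35256, 157/312)
c = (0, -7/6, 13/5, 1)
Ac = (0, 0, 1469/1000, 481/1256)
Σ b_i: 43/78·1 + (-54/1469)·1 + (-625/35256)·1 + 157/312·1 = 1 ✓
b·c: (-54/1469)·(-7/6) + (-625/35256)·13/5 + 157/312·1 = 1/2 ✓
b·c²: (-54/1469)·49/36 + (-625/35256)·169/25 + 157/312·1 = 1/3 ✓
b·Ac: (-625/35256)·1469/1000 + 157/312·481/1256 = 1/6 ✓
b·c³: (-54/1469)·(-343/216) + (-625/35256)·2197/125 + 157/312·1 = 1/4 ✓
b·(c∘Ac): (-625/35256)·19097/5000 + 157/312·481/1256 = 1/8 ✓
b·Ac²: (-625/35256)·(-10283/6000) + 157/312·793/7536 = 1/12 ✓
b·A²c: 157/312·13/157 = 1/24 ✓; 4 stages ⇒ order 4.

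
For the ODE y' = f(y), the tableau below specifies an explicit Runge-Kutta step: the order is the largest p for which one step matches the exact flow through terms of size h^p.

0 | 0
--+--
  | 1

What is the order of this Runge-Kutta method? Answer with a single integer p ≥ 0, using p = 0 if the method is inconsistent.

b = (1)
c = (0)
Σ b_i: 1·1 = 1 ✓; 1 stage ⇒ order 1.

1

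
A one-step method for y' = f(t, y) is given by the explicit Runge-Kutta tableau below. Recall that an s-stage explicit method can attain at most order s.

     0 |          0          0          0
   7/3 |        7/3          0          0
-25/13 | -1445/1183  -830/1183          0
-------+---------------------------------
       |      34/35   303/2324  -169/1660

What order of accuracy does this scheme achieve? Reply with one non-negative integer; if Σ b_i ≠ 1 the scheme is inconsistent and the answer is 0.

b = (34/35, 303/2324, -169/1660)
c = (0, 7/3, -25/13)
Ac = (0, 0, -830/507)
Σ b_i: 34/35·1 + 303/2324·1 + (-169/1660)·1 = 1 ✓
b·c: 303/2324·7/3 + (-169/1660)·(-25/13) = 1/2 ✓
b·c²: 303/2324·49/9 + (-169/1660)·625/169 = 1/3 ✓
b·Ac: (-169/1660)·(-830/507) = 1/6 ✓; 3 stages ⇒ order 3.

3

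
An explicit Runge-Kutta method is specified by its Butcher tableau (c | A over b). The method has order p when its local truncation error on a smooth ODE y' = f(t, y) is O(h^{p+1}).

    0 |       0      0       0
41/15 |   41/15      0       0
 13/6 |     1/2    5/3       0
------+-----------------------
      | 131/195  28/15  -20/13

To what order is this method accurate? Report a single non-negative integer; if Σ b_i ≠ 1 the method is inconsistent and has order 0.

b = (131/195, 28/15, -20/13)
c = (0, 41/15, 13/6)
Ac = (0, 0, 41/9)
Σ b_i: 131/195·1 + 28/15·1 + (-20/13)·1 = 1 ✓
b·c: 28/15·41/15 + (-20/13)·13/6 = 398/225 ≠ 1/2 ⇒ order 1.

1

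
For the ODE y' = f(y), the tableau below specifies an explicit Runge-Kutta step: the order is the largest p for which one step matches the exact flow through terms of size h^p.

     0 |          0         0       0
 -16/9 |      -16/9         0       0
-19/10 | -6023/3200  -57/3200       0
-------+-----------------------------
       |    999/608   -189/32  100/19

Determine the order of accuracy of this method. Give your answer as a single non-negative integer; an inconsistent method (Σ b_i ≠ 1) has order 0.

3

b = (999/608, -189/32, 100/19)
c = (0, -16/9, -19/10)
Ac = (0, 0, 19/600)
Σ b_i: 999/608·1 + (-189/32)·1 + 100/19·1 = 1 ✓
b·c: (-189/32)·(-16/9) + 100/19·(-19/10) = 1/2 ✓
b·c²: (-189/32)·256/81 + 100/19·361/100 = 1/3 ✓
b·Ac: 100/19·19/600 = 1/6 ✓; 3 stages ⇒ order 3.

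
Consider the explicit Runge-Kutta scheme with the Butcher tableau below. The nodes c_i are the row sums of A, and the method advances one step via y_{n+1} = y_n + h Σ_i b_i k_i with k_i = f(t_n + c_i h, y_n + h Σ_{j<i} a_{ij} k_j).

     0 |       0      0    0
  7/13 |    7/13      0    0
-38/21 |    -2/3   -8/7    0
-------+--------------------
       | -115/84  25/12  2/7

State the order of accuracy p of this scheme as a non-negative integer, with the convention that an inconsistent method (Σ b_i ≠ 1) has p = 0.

b = (-115/84, 25/12, 2/7)
c = (0, 7/13, -38/21)
Ac = (0, 0, -8/13)
Σ b_i: (-115/84)·1 + 25/12·1 + 2/7·1 = 1 ✓
b·c: 25/12·7/13 + 2/7·(-38/21) = 1541/2548 ≠ 1/2 ⇒ order 1.

1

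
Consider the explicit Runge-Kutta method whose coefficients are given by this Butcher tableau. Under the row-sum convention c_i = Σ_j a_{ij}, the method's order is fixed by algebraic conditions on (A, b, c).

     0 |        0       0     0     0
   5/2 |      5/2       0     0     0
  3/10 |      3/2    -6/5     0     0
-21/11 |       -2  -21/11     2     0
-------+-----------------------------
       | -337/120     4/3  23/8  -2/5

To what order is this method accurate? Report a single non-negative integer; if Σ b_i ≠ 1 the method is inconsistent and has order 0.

1

b = (-337/120, 4/3, 23/8, -2/5)
c = (0, 5/2, 3/10, -21/11)
Ac = (0, 0, -3, -459/110)
Σ b_i: (-337/120)·1 + 4/3·1 + 23/8·1 + (-2/5)·1 = 1 ✓
b·c: 4/3·5/2 + 23/8·3/10 + (-2/5)·(-21/11) = 13093/2640 ≠ 1/2 ⇒ order 1.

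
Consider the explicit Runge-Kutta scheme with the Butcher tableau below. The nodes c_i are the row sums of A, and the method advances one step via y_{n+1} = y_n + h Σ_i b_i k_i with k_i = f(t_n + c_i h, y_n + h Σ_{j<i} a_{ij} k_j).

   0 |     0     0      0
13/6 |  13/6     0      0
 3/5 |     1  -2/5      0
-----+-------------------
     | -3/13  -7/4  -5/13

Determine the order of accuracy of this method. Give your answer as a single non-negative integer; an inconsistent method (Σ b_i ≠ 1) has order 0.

0

b = (-3/13, -7/4, -5/13)
c = (0, 13/6, 3/5)
Ac = (0, 0, -13/15)
Σ b_i: (-3/13)·1 + (-7/4)·1 + (-5/13)·1 = -123/52 ≠ 1 ⇒ order 0.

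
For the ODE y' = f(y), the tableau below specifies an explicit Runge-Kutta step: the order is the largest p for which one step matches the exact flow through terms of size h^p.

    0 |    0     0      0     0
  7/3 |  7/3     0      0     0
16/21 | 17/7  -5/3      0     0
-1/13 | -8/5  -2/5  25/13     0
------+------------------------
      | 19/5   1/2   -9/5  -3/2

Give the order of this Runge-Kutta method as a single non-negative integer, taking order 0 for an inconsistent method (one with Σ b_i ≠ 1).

1

b = (19/5, 1/2, -9/5, -3/2)
c = (0, 7/3, 16/21, -1/13)
Ac = (0, 0, -35/9, 242/455)
Σ b_i: 19/5·1 + 1/2·1 + (-9/5)·1 + (-3/2)·1 = 1 ✓
b·c: 1/2·7/3 + (-9/5)·16/21 + (-3/2)·(-1/13) = -122/1365 ≠ 1/2 ⇒ order 1.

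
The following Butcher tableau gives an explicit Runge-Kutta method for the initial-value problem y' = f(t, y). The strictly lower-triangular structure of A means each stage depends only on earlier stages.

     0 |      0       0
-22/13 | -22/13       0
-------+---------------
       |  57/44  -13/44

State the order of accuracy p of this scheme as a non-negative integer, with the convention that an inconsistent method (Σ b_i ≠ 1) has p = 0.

b = (57/44, -13/44)
c = (0, -22/13)
Σ b_i: 57/44·1 + (-13/44)·1 = 1 ✓
b·c: (-13/44)·(-22/13) = 1/2 ✓; 2 stages ⇒ order 2.

2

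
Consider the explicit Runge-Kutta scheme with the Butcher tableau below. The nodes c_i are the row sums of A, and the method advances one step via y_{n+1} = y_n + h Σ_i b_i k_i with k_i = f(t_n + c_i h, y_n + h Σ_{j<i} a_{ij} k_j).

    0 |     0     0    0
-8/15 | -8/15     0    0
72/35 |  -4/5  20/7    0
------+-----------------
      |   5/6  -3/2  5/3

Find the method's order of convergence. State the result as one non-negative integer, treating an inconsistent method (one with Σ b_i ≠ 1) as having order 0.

1

b = (5/6, -3/2, 5/3)
c = (0, -8/15, 72/35)
Ac = (0, 0, -32/21)
Σ b_i: 5/6·1 + (-3/2)·1 + 5/3·1 = 1 ✓
b·c: (-3/2)·(-8/15) + 5/3·72/35 = 148/35 ≠ 1/2 ⇒ order 1.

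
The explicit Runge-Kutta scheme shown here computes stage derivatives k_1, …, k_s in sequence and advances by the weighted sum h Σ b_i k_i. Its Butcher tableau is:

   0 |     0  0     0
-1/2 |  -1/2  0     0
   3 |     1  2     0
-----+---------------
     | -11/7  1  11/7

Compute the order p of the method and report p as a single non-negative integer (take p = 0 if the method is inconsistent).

1

b = (-11/7, 1, 11/7)
c = (0, -1/2, 3)
Ac = (0, 0, -1)
Σ b_i: (-11/7)·1 + 1·1 + 11/7·1 = 1 ✓
b·c: 1·(-1/2) + 11/7·3 = 59/14 ≠ 1/2 ⇒ order 1.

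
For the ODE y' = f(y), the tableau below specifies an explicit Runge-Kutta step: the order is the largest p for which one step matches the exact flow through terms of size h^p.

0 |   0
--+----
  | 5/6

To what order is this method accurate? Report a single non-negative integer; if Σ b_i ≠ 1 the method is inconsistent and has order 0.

b = (5/6)
c = (0)
Σ b_i: 5/6·1 = 5/6 ≠ 1 ⇒ order 0.

0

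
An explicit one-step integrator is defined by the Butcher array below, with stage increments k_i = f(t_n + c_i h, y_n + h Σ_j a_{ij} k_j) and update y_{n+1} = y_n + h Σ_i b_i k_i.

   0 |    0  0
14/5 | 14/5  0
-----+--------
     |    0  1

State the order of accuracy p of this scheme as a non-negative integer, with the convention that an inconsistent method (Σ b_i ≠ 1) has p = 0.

1

b = (0, 1)
c = (0, 14/5)
Σ b_i: 1·1 = 1 ✓
b·c: 1·14/5 = 14/5 ≠ 1/2 ⇒ order 1.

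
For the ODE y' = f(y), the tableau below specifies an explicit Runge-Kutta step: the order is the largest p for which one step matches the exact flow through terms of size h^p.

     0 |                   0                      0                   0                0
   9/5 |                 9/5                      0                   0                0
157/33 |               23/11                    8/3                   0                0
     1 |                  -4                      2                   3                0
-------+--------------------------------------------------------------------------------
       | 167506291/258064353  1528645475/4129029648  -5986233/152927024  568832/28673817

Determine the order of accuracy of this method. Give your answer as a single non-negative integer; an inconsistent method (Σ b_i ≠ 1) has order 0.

3

b = (167506291/258064353, 1528645475/4129029648, -5986233/152927024, 568832/28673817)
c = (0, 9/5, 157/33, 1)
Ac = (0, 0, 24/5, 983/55)
Σ b_i: 167506291/258064353·1 + 1528645475/4129029648·1 + (-5986233/152927024)·1 + 568832/28673817·1 = 1 ✓
b·c: 1528645475/4129029648·9/5 + (-5986233/152927024)·157/33 + 568832/28673817·1 = 1/2 ✓
b·c²: 1528645475/4129029648·81/25 + (-5986233/152927024)·24649/1089 + 568832/28673817·1 = 1/3 ✓
b·Ac: (-5986233/152927024)·24/5 + 568832/28673817·983/55 = 1/6 ✓
b·c³: 1528645475/4129029648·729/125 + (-5986233/152927024)·3869893/35937 + 568832/28673817·1 = -2140938009/1051373290 ≠ 1/4 ⇒ order 3.
b·(c∘Ac): (-5986233/152927024)·1256/55 + 568832/28673817·983/55 = -154653821/286738170 ≠ 1/8
b·Ac²: (-5986233/152927024)·216/25 + 568832/28673817·675031/9075 = 10762641067/9462359610 ≠ 1/12
b·A²c: 568832/28673817·72/5 = 13651968/47789695 ≠ 1/24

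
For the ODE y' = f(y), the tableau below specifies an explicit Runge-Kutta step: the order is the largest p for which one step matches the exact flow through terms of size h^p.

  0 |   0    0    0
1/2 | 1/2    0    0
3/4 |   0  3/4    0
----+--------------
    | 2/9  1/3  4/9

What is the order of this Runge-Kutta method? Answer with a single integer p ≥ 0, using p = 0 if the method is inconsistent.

3

b = (2/9, 1/3, 4/9)
c = (0, 1/2, 3/4)
Ac = (0, 0, 3/8)
Σ b_i: 2/9·1 + 1/3·1 + 4/9·1 = 1 ✓
b·c: 1/3·1/2 + 4/9·3/4 = 1/2 ✓
b·c²: 1/3·1/4 + 4/9·9/16 = 1/3 ✓
b·Ac: 4/9·3/8 = 1/6 ✓; 3 stages ⇒ order 3.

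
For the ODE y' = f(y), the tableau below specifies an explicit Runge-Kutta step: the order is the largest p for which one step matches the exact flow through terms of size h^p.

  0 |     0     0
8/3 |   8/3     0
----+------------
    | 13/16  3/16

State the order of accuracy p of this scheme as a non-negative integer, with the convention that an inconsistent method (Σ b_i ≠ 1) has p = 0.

2

b = (13/16, 3/16)
c = (0, 8/3)
Σ b_i: 13/16·1 + 3/16·1 = 1 ✓
b·c: 3/16·8/3 = 1/2 ✓; 2 stages ⇒ order 2.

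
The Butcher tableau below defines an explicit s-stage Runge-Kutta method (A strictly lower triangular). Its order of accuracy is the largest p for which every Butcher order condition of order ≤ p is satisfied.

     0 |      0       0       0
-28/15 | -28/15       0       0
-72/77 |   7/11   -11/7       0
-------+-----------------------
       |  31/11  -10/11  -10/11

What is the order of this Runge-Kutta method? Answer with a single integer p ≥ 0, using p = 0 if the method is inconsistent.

1

b = (31/11, -10/11, -10/11)
c = (0, -28/15, -72/77)
Ac = (0, 0, 44/15)
Σ b_i: 31/11·1 + (-10/11)·1 + (-10/11)·1 = 1 ✓
b·c: (-10/11)·(-28/15) + (-10/11)·(-72/77) = 6472/2541 ≠ 1/2 ⇒ order 1.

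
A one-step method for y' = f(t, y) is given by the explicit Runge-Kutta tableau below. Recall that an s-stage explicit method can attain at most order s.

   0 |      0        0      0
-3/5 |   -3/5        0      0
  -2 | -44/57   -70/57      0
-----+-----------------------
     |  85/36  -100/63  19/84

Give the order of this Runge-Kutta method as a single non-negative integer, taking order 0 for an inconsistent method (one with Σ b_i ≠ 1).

b = (85/36, -100/63, 19/84)
c = (0, -3/5, -2)
Ac = (0, 0, 14/19)
Σ b_i: 85/36·1 + (-100/63)·1 + 19/84·1 = 1 ✓
b·c: (-100/63)·(-3/5) + 19/84·(-2) = 1/2 ✓
b·c²: (-100/63)·9/25 + 19/84·4 = 1/3 ✓
b·Ac: 19/84·14/19 = 1/6 ✓; 3 stages ⇒ order 3.

3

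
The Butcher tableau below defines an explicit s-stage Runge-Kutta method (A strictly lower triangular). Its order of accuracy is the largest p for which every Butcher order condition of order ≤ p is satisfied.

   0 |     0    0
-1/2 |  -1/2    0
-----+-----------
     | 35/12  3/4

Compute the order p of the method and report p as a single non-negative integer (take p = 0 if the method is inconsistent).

b = (35/12, 3/4)
c = (0, -1/2)
Σ b_i: 35/12·1 + 3/4·1 = 11/3 ≠ 1 ⇒ order 0.

0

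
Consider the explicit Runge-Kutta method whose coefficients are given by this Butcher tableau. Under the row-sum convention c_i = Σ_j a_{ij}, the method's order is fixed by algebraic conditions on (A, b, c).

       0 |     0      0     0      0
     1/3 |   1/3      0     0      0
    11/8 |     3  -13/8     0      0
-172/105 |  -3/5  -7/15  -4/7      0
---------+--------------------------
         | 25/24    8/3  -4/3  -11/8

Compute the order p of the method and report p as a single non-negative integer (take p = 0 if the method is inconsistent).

b = (25/24, 8/3, -4/3, -11/8)
c = (0, 1/3, 11/8, -172/105)
Ac = (0, 0, -13/24, -593/630)
Σ b_i: 25/24·1 + 8/3·1 + (-4/3)·1 + (-11/8)·1 = 1 ✓
b·c: 8/3·1/3 + (-4/3)·11/8 + (-11/8)·(-172/105) = 412/315 ≠ 1/2 ⇒ order 1.

1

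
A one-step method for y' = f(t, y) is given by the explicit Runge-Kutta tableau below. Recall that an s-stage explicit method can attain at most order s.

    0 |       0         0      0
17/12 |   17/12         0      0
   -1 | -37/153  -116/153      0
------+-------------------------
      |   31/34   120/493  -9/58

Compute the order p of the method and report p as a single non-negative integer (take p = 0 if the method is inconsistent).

b = (31/34, 120/493, -9/58)
c = (0, 17/12, -1)
Ac = (0, 0, -29/27)
Σ b_i: 31/34·1 + 120/493·1 + (-9/58)·1 = 1 ✓
b·c: 120/493·17/12 + (-9/58)·(-1) = 1/2 ✓
b·c²: 120/493·289/144 + (-9/58)·1 = 1/3 ✓
b·Ac: (-9/58)·(-29/27) = 1/6 ✓; 3 stages ⇒ order 3.

3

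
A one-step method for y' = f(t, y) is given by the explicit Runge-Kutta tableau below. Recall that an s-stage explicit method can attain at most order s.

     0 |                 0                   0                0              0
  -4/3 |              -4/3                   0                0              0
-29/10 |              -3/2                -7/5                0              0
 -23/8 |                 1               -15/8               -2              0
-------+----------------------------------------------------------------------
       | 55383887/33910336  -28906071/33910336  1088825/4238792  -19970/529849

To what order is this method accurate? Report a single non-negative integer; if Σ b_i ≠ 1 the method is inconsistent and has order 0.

b = (55383887/33910336, -28906071/33910336, 1088825/4238792, -19970/529849)
c = (0, -4/3, -29/10, -23/8)
Ac = (0, 0, 28/15, 83/10)
Σ b_i: 55383887/33910336·1 + (-28906071/33910336)·1 + 1088825/4238792·1 + (-19970/529849)·1 = 1 ✓
b·c: (-28906071/33910336)·(-4/3) + 1088825/4238792·(-29/10) + (-19970/529849)·(-23/8) = 1/2 ✓
b·c²: (-28906071/33910336)·16/9 + 1088825/4238792·841/100 + (-19970/529849)·529/64 = 1/3 ✓
b·Ac: 1088825/4238792·28/15 + (-19970/529849)·83/10 = 1/6 ✓
b·c³: (-28906071/33910336)·(-64/27) + 1088825/4238792·(-24389/1000) + (-19970/529849)·(-12167/512) = -20439513977/6103860480 ≠ 1/4 ⇒ order 3.
b·(c∘Ac): 1088825/4238792·(-406/75) + (-19970/529849)·(-1909/80) = -6245699/12716376 ≠ 1/8
b·Ac²: 1088825/4238792·(-112/45) + (-19970/529849)·(-3023/150) = 2867243/23843205 ≠ 1/12
b·A²c: (-19970/529849)·(-56/15) = 223664/1589547 ≠ 1/24

3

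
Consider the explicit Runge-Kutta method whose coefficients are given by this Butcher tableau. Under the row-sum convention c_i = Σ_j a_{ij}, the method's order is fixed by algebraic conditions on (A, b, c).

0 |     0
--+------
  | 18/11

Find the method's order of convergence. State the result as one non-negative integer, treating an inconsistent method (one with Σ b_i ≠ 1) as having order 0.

0

b = (18/11)
c = (0)
Σ b_i: 18/11·1 = 18/11 ≠ 1 ⇒ order 0.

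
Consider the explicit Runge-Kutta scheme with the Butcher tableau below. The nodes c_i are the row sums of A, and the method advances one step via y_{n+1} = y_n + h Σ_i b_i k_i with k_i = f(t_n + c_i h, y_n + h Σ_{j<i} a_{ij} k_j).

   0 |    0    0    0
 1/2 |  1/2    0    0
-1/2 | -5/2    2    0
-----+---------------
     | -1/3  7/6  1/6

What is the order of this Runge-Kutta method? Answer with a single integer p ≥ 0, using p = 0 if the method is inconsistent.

3

b = (-1/3, 7/6, 1/6)
c = (0, 1/2, -1/2)
Ac = (0, 0, 1)
Σ b_i: (-1/3)·1 + 7/6·1 + 1/6·1 = 1 ✓
b·c: 7/6·1/2 + 1/6·(-1/2) = 1/2 ✓
b·c²: 7/6·1/4 + 1/6·1/4 = 1/3 ✓
b·Ac: 1/6·1 = 1/6 ✓; 3 stages ⇒ order 3.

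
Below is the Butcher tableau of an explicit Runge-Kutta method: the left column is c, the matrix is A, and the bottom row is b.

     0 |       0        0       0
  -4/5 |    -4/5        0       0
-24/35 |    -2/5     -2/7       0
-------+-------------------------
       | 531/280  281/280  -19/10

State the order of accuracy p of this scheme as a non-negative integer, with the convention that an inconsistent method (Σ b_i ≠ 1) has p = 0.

2

b = (531/280, 281/280, -19/10)
c = (0, -4/5, -24/35)
Ac = (0, 0, 8/35)
Σ b_i: 531/280·1 + 281/280·1 + (-19/10)·1 = 1 ✓
b·c: 281/280·(-4/5) + (-19/10)·(-24/35) = 1/2 ✓
b·c²: 281/280·16/25 + (-19/10)·576/1225 = -1538/6125 ≠ 1/3 ⇒ order 2.
b·Ac: (-19/10)·8/35 = -76/175 ≠ 1/6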